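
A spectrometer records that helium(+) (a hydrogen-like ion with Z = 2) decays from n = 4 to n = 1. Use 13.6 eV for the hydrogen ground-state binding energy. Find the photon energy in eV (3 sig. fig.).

The Bohr energies scale as Z², so for Z = 2: E_n = −54.40/n² eV.
E_4 = −54.40/16 = −3.400 eV and E_1 = −54.40/1 = −54.40 eV.
The photon energy is |E_4 − E_1| = 51.0 eV.

51.0 eV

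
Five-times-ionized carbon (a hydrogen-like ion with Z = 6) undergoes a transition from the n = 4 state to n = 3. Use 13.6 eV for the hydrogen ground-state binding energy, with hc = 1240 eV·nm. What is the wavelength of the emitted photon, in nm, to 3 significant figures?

52.1 nm

For Z = 6 the level energies scale as Z², so the effective Rydberg energy is 13.6 × 36 = 489.6 eV.
ΔE = 489.6 × (1/3² − 1/4²) = 489.6 × 0.04861 = 23.80 eV.
λ = hc/ΔE = 1240 / 23.80 = 52.1 nm.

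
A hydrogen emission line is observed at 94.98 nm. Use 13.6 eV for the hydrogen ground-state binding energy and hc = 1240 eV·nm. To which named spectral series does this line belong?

ΔE = 1240/94.98 = 13.06 eV.
This matches 13.6 × (1/1² − 1/5²), so n_f = 1: the Lyman series.

Lyman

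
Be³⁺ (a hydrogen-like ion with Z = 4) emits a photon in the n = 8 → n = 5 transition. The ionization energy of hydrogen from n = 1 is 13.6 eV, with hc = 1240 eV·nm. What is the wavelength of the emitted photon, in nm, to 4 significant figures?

233.8 nm

For Z = 4 the level energies scale as Z², so the effective Rydberg energy is 13.6 × 16 = 217.6 eV.
ΔE = 217.6 × (1/5² − 1/8²) = 217.6 × 0.02438 = 5.304 eV.
λ = hc/ΔE = 1240 / 5.304 = 233.8 nm.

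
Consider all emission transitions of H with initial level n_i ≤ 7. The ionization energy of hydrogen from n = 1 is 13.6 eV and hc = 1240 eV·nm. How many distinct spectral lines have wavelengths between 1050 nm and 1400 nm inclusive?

2

Enumerate all n_i → n_f pairs with 1 ≤ n_f < n_i ≤ 7 and compute λ = 1240 / [13.6·1·(1/n_f² − 1/n_i²)].
Lines falling in [1050, 1400] nm: 6→3 (1094 nm), 5→3 (1282 nm).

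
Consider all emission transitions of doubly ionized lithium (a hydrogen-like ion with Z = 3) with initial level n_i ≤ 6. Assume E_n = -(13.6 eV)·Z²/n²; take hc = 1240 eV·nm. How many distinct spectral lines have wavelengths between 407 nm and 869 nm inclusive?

Enumerate all n_i → n_f pairs with 1 ≤ n_f < n_i ≤ 6 and compute λ = 1240 / [13.6·9·(1/n_f² − 1/n_i²)].
Lines falling in [407, 869] nm: 5→4 (450.3 nm), 6→5 (828.9 nm).

2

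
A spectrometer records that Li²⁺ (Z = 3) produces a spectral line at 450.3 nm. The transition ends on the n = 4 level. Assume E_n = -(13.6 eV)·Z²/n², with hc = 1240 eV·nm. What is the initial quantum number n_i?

n_i = 5

The photon energy is ΔE = hc/λ = 1240 / 450.3 = 2.754 eV.
With Z = 3, ΔE = 122.4 × (1/n_f² − 1/n_i²), so 1/n_f² − 1/n_i² = 0.02250.
With n_f = 4: 1/n_i² = 1/16 − 0.02250 = 0.04000, so n_i ≈ 5.00.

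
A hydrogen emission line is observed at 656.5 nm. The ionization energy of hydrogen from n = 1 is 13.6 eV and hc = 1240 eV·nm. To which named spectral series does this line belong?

Balmer

ΔE = 1240/656.5 = 1.889 eV.
This matches 13.6 × (1/2² − 1/3²), so n_f = 2: the Balmer series.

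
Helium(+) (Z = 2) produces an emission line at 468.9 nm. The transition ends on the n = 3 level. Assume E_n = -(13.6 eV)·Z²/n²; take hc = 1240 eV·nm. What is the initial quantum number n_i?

The photon energy is ΔE = hc/λ = 1240 / 468.9 = 2.644 eV.
With Z = 2, ΔE = 54.40 × (1/n_f² − 1/n_i²), so 1/n_f² − 1/n_i² = 0.04861.
With n_f = 3: 1/n_i² = 1/9 − 0.04861 = 0.06250, so n_i ≈ 4.00.

n_i = 4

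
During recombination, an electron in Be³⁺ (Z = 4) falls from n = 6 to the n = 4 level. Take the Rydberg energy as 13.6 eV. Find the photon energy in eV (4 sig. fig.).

The Bohr energies scale as Z², so for Z = 4: E_n = −217.6/n² eV.
E_6 = −217.6/36 = −6.044 eV and E_4 = −217.6/16 = −13.60 eV.
The photon energy is |E_6 − E_4| = 7.556 eV.

7.556 eV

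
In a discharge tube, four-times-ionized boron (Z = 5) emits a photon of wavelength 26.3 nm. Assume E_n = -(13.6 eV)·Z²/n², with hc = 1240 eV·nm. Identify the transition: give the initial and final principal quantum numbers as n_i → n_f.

n_i = 3, n_f = 2

The photon energy is ΔE = hc/λ = 1240 / 26.3 = 47.15 eV.
With Z = 5, ΔE = 340.0 × (1/n_f² − 1/n_i²), so 1/n_f² − 1/n_i² = 0.1387.
Trying n_f = 2 gives 1/n_i² = 0.1113, i.e. n_i ≈ 3; this pair matches.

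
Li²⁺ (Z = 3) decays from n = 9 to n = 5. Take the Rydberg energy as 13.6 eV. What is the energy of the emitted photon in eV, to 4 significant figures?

The Bohr energies scale as Z², so for Z = 3: E_n = −122.4/n² eV.
E_9 = −122.4/81 = −1.511 eV and E_5 = −122.4/25 = −4.896 eV.
The photon energy is |E_9 − E_5| = 3.385 eV.

3.385 eV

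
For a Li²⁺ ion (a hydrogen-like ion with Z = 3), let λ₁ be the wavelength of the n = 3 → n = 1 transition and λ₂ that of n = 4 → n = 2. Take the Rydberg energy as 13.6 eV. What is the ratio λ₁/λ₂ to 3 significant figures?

λ ∝ 1/ΔE ∝ 1/(1/n_f² − 1/n_i²), and the Z² and hc factors cancel in the ratio.
λ₁/λ₂ = (1/2² − 1/4²)/(1/1² − 1/3²) = 0.1875/0.8889 = 0.211.

0.211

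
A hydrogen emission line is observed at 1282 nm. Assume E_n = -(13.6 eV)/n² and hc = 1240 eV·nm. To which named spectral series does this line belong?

Paschen

ΔE = 1240/1282 = 0.9672 eV.
This matches 13.6 × (1/3² − 1/5²), so n_f = 3: the Paschen series.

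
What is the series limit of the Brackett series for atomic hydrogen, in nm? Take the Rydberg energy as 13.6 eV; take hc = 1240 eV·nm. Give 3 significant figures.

1460 nm

The Brackett series has lower level n_f = 4; the series limit corresponds to n_i → ∞.
ΔE_max = 13.6 × 1 / 4² = 0.8500 eV.
λ_min = 1240 / 0.8500 = 1460 nm.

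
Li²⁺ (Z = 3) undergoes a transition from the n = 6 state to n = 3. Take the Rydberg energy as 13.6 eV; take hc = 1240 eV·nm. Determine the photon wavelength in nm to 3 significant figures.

122 nm

For Z = 3 the level energies scale as Z², so the effective Rydberg energy is 13.6 × 9 = 122.4 eV.
ΔE = 122.4 × (1/3² − 1/6²) = 122.4 × 0.08333 = 10.20 eV.
λ = hc/ΔE = 1240 / 10.20 = 122 nm.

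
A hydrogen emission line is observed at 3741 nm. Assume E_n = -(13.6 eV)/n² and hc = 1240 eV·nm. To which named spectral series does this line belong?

Pfund

ΔE = 1240/3741 = 0.3315 eV.
This matches 13.6 × (1/5² − 1/8²), so n_f = 5: the Pfund series.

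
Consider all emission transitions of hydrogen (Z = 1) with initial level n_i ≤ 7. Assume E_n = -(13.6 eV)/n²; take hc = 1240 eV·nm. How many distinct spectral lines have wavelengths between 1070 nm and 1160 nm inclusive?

Enumerate all n_i → n_f pairs with 1 ≤ n_f < n_i ≤ 7 and compute λ = 1240 / [13.6·1·(1/n_f² − 1/n_i²)].
Lines falling in [1070, 1160] nm: 6→3 (1094 nm).

1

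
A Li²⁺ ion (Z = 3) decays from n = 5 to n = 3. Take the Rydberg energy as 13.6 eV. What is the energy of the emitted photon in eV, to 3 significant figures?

8.70 eV

The Bohr energies scale as Z², so for Z = 3: E_n = −122.4/n² eV.
E_5 = −122.4/25 = −4.896 eV and E_3 = −122.4/9 = −13.60 eV.
The photon energy is |E_5 − E_3| = 8.70 eV.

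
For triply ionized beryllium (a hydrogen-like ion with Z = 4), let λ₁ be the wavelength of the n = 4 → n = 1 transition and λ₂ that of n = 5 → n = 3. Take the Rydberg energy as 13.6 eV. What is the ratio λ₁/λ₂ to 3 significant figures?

0.0759

λ ∝ 1/ΔE ∝ 1/(1/n_f² − 1/n_i²), and the Z² and hc factors cancel in the ratio.
λ₁/λ₂ = (1/3² − 1/5²)/(1/1² − 1/4²) = 0.07111/0.9375 = 0.0759.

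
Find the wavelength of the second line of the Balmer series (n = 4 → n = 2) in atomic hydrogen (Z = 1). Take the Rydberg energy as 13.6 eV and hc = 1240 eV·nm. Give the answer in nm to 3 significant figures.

486 nm

The Balmer series terminates on n_f = 2; the second line has n_i = 2+2 = 4.
ΔE = 13.60 × (1/2² − 1/4²) = 2.550 eV.
λ = 1240 / 2.550 = 486 nm.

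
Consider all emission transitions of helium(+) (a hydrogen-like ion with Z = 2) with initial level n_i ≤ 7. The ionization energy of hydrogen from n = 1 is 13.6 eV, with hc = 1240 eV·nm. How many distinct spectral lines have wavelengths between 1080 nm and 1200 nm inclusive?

1

Enumerate all n_i → n_f pairs with 1 ≤ n_f < n_i ≤ 7 and compute λ = 1240 / [13.6·4·(1/n_f² − 1/n_i²)].
Lines falling in [1080, 1200] nm: 7→5 (1163 nm).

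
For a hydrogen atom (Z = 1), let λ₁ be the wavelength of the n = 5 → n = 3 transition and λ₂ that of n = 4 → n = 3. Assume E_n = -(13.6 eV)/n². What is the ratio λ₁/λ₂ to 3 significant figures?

λ ∝ 1/ΔE ∝ 1/(1/n_f² − 1/n_i²), and the Z² and hc factors cancel in the ratio.
λ₁/λ₂ = (1/3² − 1/4²)/(1/3² − 1/5²) = 0.04861/0.07111 = 0.684.

0.684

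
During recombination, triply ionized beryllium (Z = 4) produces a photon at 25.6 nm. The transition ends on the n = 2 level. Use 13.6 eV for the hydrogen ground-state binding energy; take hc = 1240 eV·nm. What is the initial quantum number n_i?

n_i = 6

The photon energy is ΔE = hc/λ = 1240 / 25.6 = 48.44 eV.
With Z = 4, ΔE = 217.6 × (1/n_f² − 1/n_i²), so 1/n_f² − 1/n_i² = 0.2226.
With n_f = 2: 1/n_i² = 1/4 − 0.2226 = 0.02740, so n_i ≈ 6.04.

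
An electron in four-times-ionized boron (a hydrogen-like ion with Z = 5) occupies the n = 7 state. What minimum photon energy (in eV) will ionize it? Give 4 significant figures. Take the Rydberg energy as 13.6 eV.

6.939 eV

E_n = −13.6 Z²/n² = −340.0/n² eV for Z = 5.
E_7 = −340.0/49 = −6.939 eV, so ionization (to E = 0) requires 6.939 eV.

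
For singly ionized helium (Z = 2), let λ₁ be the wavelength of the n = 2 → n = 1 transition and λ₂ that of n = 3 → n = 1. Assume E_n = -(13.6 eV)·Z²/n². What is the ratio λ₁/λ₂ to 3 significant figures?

λ ∝ 1/ΔE ∝ 1/(1/n_f² − 1/n_i²), and the Z² and hc factors cancel in the ratio.
λ₁/λ₂ = (1/1² − 1/3²)/(1/1² − 1/2²) = 0.8889/0.7500 = 1.19.

1.19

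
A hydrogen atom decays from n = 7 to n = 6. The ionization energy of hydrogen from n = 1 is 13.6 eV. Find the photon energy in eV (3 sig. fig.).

E_7 = −13.60/49 = −0.2776 eV and E_6 = −13.60/36 = −0.3778 eV.
The photon energy is |E_7 − E_6| = 0.100 eV.

0.100 eV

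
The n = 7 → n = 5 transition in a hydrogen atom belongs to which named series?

Pfund

The series is set by the lower level: n_f = 5 is the Pfund series.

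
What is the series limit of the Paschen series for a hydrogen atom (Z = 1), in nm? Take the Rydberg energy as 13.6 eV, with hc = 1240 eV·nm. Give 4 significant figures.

820.6 nm

The Paschen series has lower level n_f = 3; the series limit corresponds to n_i → ∞.
ΔE_max = 13.6 × 1 / 3² = 1.511 eV.
λ_min = 1240 / 1.511 = 820.6 nm.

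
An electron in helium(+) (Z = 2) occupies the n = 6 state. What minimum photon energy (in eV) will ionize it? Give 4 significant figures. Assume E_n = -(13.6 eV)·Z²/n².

E_n = −13.6 Z²/n² = −54.40/n² eV for Z = 2.
E_6 = −54.40/36 = −1.511 eV, so ionization (to E = 0) requires 1.511 eV.

1.511 eV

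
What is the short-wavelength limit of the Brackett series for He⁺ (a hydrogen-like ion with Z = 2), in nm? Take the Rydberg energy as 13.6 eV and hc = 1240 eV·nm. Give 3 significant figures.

The Brackett series has lower level n_f = 4; the series limit corresponds to n_i → ∞.
ΔE_max = 13.6 × 4 / 4² = 3.400 eV.
λ_min = 1240 / 3.400 = 365 nm.

365 nm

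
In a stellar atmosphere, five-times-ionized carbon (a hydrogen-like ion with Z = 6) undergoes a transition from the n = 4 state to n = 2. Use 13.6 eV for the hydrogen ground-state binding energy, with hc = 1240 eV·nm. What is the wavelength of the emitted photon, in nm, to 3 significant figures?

13.5 nm

For Z = 6 the level energies scale as Z², so the effective Rydberg energy is 13.6 × 36 = 489.6 eV.
ΔE = 489.6 × (1/2² − 1/4²) = 489.6 × 0.1875 = 91.80 eV.
λ = hc/ΔE = 1240 / 91.80 = 13.5 nm.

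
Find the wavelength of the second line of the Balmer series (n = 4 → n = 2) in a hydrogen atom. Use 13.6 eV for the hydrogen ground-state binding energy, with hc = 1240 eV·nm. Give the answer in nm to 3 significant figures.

486 nm

The Balmer series terminates on n_f = 2; the second line has n_i = 2+2 = 4.
ΔE = 13.60 × (1/2² − 1/4²) = 2.550 eV.
λ = 1240 / 2.550 = 486 nm.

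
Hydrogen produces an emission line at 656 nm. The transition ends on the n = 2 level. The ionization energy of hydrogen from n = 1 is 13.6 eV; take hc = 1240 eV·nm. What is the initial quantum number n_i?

The photon energy is ΔE = hc/λ = 1240 / 656 = 1.890 eV.
With Z = 1, ΔE = 13.60 × (1/n_f² − 1/n_i²), so 1/n_f² − 1/n_i² = 0.1390.
With n_f = 2: 1/n_i² = 1/4 − 0.1390 = 0.1110, so n_i ≈ 3.00.

n_i = 3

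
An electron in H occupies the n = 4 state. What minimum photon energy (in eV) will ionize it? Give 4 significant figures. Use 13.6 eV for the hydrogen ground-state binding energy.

0.8500 eV

E_4 = −13.60/16 = −0.8500 eV, so ionization (to E = 0) requires 0.8500 eV.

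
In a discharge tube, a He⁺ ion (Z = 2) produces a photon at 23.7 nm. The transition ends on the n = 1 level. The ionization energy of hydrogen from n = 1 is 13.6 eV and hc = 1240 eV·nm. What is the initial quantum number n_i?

n_i = 5

The photon energy is ΔE = hc/λ = 1240 / 23.7 = 52.32 eV.
With Z = 2, ΔE = 54.40 × (1/n_f² − 1/n_i²), so 1/n_f² − 1/n_i² = 0.9618.
With n_f = 1: 1/n_i² = 1/1 − 0.9618 = 0.03822, so n_i ≈ 5.11.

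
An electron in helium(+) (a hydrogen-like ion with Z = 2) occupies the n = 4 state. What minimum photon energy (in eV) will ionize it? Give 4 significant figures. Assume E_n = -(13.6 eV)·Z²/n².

3.400 eV

E_n = −13.6 Z²/n² = −54.40/n² eV for Z = 2.
E_4 = −54.40/16 = −3.400 eV, so ionization (to E = 0) requires 3.400 eV.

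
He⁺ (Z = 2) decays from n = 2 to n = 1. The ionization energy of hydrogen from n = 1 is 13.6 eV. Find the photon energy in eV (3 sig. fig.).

40.8 eV

The Bohr energies scale as Z², so for Z = 2: E_n = −54.40/n² eV.
E_2 = −54.40/4 = −13.60 eV and E_1 = −54.40/1 = −54.40 eV.
The photon energy is |E_2 − E_1| = 40.8 eV.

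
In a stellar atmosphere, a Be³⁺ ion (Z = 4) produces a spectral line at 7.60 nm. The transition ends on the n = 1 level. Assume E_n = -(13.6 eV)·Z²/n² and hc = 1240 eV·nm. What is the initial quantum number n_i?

n_i = 2

The photon energy is ΔE = hc/λ = 1240 / 7.60 = 163.2 eV.
With Z = 4, ΔE = 217.6 × (1/n_f² − 1/n_i²), so 1/n_f² − 1/n_i² = 0.7498.
With n_f = 1: 1/n_i² = 1/1 − 0.7498 = 0.2502, so n_i ≈ 2.00.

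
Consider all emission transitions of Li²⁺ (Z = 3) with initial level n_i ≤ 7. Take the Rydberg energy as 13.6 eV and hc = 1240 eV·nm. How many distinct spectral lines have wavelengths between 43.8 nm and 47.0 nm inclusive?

Enumerate all n_i → n_f pairs with 1 ≤ n_f < n_i ≤ 7 and compute λ = 1240 / [13.6·9·(1/n_f² − 1/n_i²)].
Lines falling in [43.8, 47.0] nm: 7→2 (44.12 nm), 6→2 (45.59 nm).

2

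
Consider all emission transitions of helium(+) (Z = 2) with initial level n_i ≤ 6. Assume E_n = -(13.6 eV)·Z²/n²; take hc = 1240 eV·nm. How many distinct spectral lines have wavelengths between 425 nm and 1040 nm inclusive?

Enumerate all n_i → n_f pairs with 1 ≤ n_f < n_i ≤ 6 and compute λ = 1240 / [13.6·4·(1/n_f² − 1/n_i²)].
Lines falling in [425, 1040] nm: 4→3 (468.9 nm), 6→4 (656.5 nm), 5→4 (1013 nm).

3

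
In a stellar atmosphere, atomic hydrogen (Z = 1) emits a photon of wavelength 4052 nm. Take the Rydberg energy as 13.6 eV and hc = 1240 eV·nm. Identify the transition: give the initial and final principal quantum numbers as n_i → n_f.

n_i = 5, n_f = 4

The photon energy is ΔE = hc/λ = 1240 / 4052 = 0.3060 eV.
With Z = 1, ΔE = 13.60 × (1/n_f² − 1/n_i²), so 1/n_f² − 1/n_i² = 0.02250.
Trying n_f = 4 gives 1/n_i² = 0.04000, i.e. n_i ≈ 5; this pair matches.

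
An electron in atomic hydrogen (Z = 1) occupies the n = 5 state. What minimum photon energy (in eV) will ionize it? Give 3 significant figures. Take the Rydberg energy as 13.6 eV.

E_5 = −13.60/25 = −0.544 eV, so ionization (to E = 0) requires 0.544 eV.

0.544 eV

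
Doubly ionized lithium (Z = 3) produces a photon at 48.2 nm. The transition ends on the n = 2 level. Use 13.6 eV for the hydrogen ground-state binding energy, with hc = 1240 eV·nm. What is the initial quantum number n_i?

n_i = 5

The photon energy is ΔE = hc/λ = 1240 / 48.2 = 25.73 eV.
With Z = 3, ΔE = 122.4 × (1/n_f² − 1/n_i²), so 1/n_f² − 1/n_i² = 0.2102.
With n_f = 2: 1/n_i² = 1/4 − 0.2102 = 0.03982, so n_i ≈ 5.01.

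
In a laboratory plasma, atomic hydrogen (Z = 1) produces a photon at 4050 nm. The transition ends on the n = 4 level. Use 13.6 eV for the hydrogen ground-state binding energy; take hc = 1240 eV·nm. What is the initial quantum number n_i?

The photon energy is ΔE = hc/λ = 1240 / 4050 = 0.3062 eV.
With Z = 1, ΔE = 13.60 × (1/n_f² − 1/n_i²), so 1/n_f² − 1/n_i² = 0.02251.
With n_f = 4: 1/n_i² = 1/16 − 0.02251 = 0.03999, so n_i ≈ 5.00.

n_i = 5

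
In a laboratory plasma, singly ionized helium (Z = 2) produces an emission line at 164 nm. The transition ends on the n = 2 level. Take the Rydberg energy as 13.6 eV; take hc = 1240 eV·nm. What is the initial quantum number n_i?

n_i = 3

The photon energy is ΔE = hc/λ = 1240 / 164 = 7.561 eV.
With Z = 2, ΔE = 54.40 × (1/n_f² − 1/n_i²), so 1/n_f² − 1/n_i² = 0.1390.
With n_f = 2: 1/n_i² = 1/4 − 0.1390 = 0.1110, so n_i ≈ 3.00.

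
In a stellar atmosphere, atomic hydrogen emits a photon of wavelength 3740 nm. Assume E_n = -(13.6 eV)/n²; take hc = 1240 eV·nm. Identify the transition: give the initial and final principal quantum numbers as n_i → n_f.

The photon energy is ΔE = hc/λ = 1240 / 3740 = 0.3316 eV.
With Z = 1, ΔE = 13.60 × (1/n_f² − 1/n_i²), so 1/n_f² − 1/n_i² = 0.02438.
Trying n_f = 5 gives 1/n_i² = 0.01562, i.e. n_i ≈ 8; this pair matches.

n_i = 8, n_f = 5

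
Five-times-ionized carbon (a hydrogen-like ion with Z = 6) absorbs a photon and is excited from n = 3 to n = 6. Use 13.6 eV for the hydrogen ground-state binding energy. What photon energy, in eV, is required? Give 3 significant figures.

40.8 eV

The Bohr energies scale as Z², so for Z = 6: E_n = −489.6/n² eV.
E_6 = −489.6/36 = −13.60 eV and E_3 = −489.6/9 = −54.40 eV.
The photon energy is |E_6 − E_3| = 40.8 eV.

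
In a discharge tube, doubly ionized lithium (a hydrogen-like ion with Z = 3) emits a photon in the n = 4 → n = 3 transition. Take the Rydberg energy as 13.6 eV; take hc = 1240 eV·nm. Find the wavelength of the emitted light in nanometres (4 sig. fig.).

208.4 nm

For Z = 3 the level energies scale as Z², so the effective Rydberg energy is 13.6 × 9 = 122.4 eV.
ΔE = 122.4 × (1/3² − 1/4²) = 122.4 × 0.04861 = 5.950 eV.
λ = hc/ΔE = 1240 / 5.950 = 208.4 nm.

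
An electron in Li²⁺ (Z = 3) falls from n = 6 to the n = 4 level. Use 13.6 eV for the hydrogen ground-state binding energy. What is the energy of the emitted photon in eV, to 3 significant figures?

The Bohr energies scale as Z², so for Z = 3: E_n = −122.4/n² eV.
E_6 = −122.4/36 = −3.400 eV and E_4 = −122.4/16 = −7.650 eV.
The photon energy is |E_6 − E_4| = 4.25 eV.

4.25 eV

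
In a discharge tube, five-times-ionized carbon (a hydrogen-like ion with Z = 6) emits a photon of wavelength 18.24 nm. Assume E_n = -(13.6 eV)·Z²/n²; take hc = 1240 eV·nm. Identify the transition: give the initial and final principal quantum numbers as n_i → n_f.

n_i = 3, n_f = 2

The photon energy is ΔE = hc/λ = 1240 / 18.24 = 67.98 eV.
With Z = 6, ΔE = 489.6 × (1/n_f² − 1/n_i²), so 1/n_f² − 1/n_i² = 0.1389.
Trying n_f = 2 gives 1/n_i² = 0.1111, i.e. n_i ≈ 3; this pair matches.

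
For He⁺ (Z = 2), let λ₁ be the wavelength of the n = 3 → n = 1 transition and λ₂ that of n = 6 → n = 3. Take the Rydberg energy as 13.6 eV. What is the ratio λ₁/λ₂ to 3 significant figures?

λ ∝ 1/ΔE ∝ 1/(1/n_f² − 1/n_i²), and the Z² and hc factors cancel in the ratio.
λ₁/λ₂ = (1/3² − 1/6²)/(1/1² − 1/3²) = 0.08333/0.8889 = 0.0938.

0.0938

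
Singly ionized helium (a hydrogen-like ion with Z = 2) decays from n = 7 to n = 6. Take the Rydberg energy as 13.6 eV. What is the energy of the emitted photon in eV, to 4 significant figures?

0.4009 eV

The Bohr energies scale as Z², so for Z = 2: E_n = −54.40/n² eV.
E_7 = −54.40/49 = −1.110 eV and E_6 = −54.40/36 = −1.511 eV.
The photon energy is |E_7 − E_6| = 0.4009 eV.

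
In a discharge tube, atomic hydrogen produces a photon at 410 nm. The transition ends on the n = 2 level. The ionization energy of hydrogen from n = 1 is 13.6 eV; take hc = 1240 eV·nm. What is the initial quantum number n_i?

n_i = 6

The photon energy is ΔE = hc/λ = 1240 / 410 = 3.024 eV.
With Z = 1, ΔE = 13.60 × (1/n_f² − 1/n_i²), so 1/n_f² − 1/n_i² = 0.2224.
With n_f = 2: 1/n_i² = 1/4 − 0.2224 = 0.02762, so n_i ≈ 6.02.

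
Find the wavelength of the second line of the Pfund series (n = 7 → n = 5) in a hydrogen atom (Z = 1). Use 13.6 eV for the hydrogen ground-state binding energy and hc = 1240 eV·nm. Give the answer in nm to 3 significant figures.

4650 nm

The Pfund series terminates on n_f = 5; the second line has n_i = 5+2 = 7.
ΔE = 13.60 × (1/5² − 1/7²) = 0.2664 eV.
λ = 1240 / 0.2664 = 4650 nm.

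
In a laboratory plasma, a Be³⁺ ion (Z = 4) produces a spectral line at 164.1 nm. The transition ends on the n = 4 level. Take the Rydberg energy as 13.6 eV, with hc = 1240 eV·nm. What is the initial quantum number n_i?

n_i = 6

The photon energy is ΔE = hc/λ = 1240 / 164.1 = 7.556 eV.
With Z = 4, ΔE = 217.6 × (1/n_f² − 1/n_i²), so 1/n_f² − 1/n_i² = 0.03473.
With n_f = 4: 1/n_i² = 1/16 − 0.03473 = 0.02777, so n_i ≈ 6.00.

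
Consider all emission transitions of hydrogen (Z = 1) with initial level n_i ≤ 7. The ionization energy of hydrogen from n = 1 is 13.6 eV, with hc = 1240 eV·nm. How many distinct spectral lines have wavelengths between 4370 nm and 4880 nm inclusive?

1

Enumerate all n_i → n_f pairs with 1 ≤ n_f < n_i ≤ 7 and compute λ = 1240 / [13.6·1·(1/n_f² − 1/n_i²)].
Lines falling in [4370, 4880] nm: 7→5 (4654 nm).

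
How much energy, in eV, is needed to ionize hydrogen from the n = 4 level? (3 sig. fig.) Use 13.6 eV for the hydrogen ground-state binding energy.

0.850 eV

E_4 = −13.60/16 = −0.850 eV, so ionization (to E = 0) requires 0.850 eV.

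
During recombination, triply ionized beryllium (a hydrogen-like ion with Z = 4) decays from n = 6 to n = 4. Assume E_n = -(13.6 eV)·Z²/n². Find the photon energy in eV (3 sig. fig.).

The Bohr energies scale as Z², so for Z = 4: E_n = −217.6/n² eV.
E_6 = −217.6/36 = −6.044 eV and E_4 = −217.6/16 = −13.60 eV.
The photon energy is |E_6 − E_4| = 7.56 eV.

7.56 eV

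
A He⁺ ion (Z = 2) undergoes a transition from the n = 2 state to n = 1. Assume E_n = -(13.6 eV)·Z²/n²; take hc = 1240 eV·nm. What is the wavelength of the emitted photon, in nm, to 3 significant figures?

30.4 nm

For Z = 2 the level energies scale as Z², so the effective Rydberg energy is 13.6 × 4 = 54.40 eV.
ΔE = 54.40 × (1/1² − 1/2²) = 54.40 × 0.7500 = 40.80 eV.
λ = hc/ΔE = 1240 / 40.80 = 30.4 nm.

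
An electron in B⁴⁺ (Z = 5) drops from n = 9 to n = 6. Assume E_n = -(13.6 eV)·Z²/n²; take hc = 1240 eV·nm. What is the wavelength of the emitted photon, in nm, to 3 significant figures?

236 nm

For Z = 5 the level energies scale as Z², so the effective Rydberg energy is 13.6 × 25 = 340.0 eV.
ΔE = 340.0 × (1/6² − 1/9²) = 340.0 × 0.01543 = 5.247 eV.
λ = hc/ΔE = 1240 / 5.247 = 236 nm.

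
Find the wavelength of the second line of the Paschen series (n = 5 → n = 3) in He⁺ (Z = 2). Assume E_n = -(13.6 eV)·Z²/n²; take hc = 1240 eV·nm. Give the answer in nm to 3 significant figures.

The Paschen series terminates on n_f = 3; the second line has n_i = 3+2 = 5.
ΔE = 54.40 × (1/3² − 1/5²) = 3.868 eV.
λ = 1240 / 3.868 = 321 nm.

321 nm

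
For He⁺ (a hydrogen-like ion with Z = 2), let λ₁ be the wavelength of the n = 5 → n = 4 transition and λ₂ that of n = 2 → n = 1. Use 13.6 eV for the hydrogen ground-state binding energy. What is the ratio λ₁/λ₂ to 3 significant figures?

λ ∝ 1/ΔE ∝ 1/(1/n_f² − 1/n_i²), and the Z² and hc factors cancel in the ratio.
λ₁/λ₂ = (1/1² − 1/2²)/(1/4² − 1/5²) = 0.7500/0.02250 = 33.3.

33.3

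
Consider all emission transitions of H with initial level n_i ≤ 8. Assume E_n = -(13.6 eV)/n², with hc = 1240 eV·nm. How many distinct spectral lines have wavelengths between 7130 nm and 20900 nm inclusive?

Enumerate all n_i → n_f pairs with 1 ≤ n_f < n_i ≤ 8 and compute λ = 1240 / [13.6·1·(1/n_f² − 1/n_i²)].
Lines falling in [7130, 20900] nm: 6→5 (7460 nm), 8→6 (7503 nm), 7→6 (12370 nm), 8→7 (19060 nm).

4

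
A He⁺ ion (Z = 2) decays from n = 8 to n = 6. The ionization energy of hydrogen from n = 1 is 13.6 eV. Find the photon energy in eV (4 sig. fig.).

The Bohr energies scale as Z², so for Z = 2: E_n = −54.40/n² eV.
E_8 = −54.40/64 = −0.8500 eV and E_6 = −54.40/36 = −1.511 eV.
The photon energy is |E_8 − E_6| = 0.6611 eV.

0.6611 eV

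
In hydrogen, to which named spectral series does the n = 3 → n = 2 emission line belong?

The series is set by the lower level: n_f = 2 is the Balmer series.

Balmer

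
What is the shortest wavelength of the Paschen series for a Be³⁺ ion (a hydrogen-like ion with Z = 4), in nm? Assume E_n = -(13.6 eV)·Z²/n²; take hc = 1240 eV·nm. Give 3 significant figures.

The Paschen series has lower level n_f = 3; the series limit corresponds to n_i → ∞.
ΔE_max = 13.6 × 16 / 3² = 24.18 eV.
λ_min = 1240 / 24.18 = 51.3 nm.

51.3 nm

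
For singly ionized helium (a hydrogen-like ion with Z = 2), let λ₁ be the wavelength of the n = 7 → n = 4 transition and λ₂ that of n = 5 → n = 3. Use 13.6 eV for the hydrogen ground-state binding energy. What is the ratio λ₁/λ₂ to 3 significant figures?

λ ∝ 1/ΔE ∝ 1/(1/n_f² − 1/n_i²), and the Z² and hc factors cancel in the ratio.
λ₁/λ₂ = (1/3² − 1/5²)/(1/4² − 1/7²) = 0.07111/0.04209 = 1.69.

1.69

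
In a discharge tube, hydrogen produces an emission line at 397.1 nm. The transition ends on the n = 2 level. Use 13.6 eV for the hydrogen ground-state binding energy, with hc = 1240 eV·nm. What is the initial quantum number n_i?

The photon energy is ΔE = hc/λ = 1240 / 397.1 = 3.123 eV.
With Z = 1, ΔE = 13.60 × (1/n_f² − 1/n_i²), so 1/n_f² − 1/n_i² = 0.2296.
With n_f = 2: 1/n_i² = 1/4 − 0.2296 = 0.02039, so n_i ≈ 7.00.

n_i = 7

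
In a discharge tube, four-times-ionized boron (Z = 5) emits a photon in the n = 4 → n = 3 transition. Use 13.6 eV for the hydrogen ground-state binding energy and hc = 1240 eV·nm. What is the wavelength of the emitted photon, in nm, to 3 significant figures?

For Z = 5 the level energies scale as Z², so the effective Rydberg energy is 13.6 × 25 = 340.0 eV.
ΔE = 340.0 × (1/3² − 1/4²) = 340.0 × 0.04861 = 16.53 eV.
λ = hc/ΔE = 1240 / 16.53 = 75.0 nm.

75.0 nm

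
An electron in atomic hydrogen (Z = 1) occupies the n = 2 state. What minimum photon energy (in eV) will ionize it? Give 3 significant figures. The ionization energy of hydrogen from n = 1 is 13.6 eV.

3.40 eV

E_2 = −13.60/4 = −3.40 eV, so ionization (to E = 0) requires 3.40 eV.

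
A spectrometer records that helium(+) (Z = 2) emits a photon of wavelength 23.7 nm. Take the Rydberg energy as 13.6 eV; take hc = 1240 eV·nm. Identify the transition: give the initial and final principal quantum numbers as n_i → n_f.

The photon energy is ΔE = hc/λ = 1240 / 23.7 = 52.32 eV.
With Z = 2, ΔE = 54.40 × (1/n_f² − 1/n_i²), so 1/n_f² − 1/n_i² = 0.9618.
Trying n_f = 1 gives 1/n_i² = 0.03822, i.e. n_i ≈ 5; this pair matches.

n_i = 5, n_f = 1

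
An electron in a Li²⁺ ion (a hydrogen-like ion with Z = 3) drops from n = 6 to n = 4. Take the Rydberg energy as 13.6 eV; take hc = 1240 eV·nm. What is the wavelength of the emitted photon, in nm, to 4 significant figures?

For Z = 3 the level energies scale as Z², so the effective Rydberg energy is 13.6 × 9 = 122.4 eV.
ΔE = 122.4 × (1/4² − 1/6²) = 122.4 × 0.03472 = 4.250 eV.
λ = hc/ΔE = 1240 / 4.250 = 291.8 nm.

291.8 nm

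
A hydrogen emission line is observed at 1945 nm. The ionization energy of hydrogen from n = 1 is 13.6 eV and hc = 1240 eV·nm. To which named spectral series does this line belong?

ΔE = 1240/1945 = 0.6375 eV.
This matches 13.6 × (1/4² − 1/8²), so n_f = 4: the Brackett series.

Brackett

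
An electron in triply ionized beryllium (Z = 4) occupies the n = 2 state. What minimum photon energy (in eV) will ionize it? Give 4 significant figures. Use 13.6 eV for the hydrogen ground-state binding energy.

54.40 eV

E_n = −13.6 Z²/n² = −217.6/n² eV for Z = 4.
E_2 = −217.6/4 = −54.40 eV, so ionization (to E = 0) requires 54.40 eV.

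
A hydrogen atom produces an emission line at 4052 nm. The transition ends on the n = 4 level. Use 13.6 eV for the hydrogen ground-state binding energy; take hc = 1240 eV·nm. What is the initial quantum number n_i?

The photon energy is ΔE = hc/λ = 1240 / 4052 = 0.3060 eV.
With Z = 1, ΔE = 13.60 × (1/n_f² − 1/n_i²), so 1/n_f² − 1/n_i² = 0.02250.
With n_f = 4: 1/n_i² = 1/16 − 0.02250 = 0.04000, so n_i ≈ 5.00.

n_i = 5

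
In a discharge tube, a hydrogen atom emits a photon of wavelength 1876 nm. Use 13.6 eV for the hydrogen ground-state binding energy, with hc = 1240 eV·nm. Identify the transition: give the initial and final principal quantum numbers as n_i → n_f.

The photon energy is ΔE = hc/λ = 1240 / 1876 = 0.6610 eV.
With Z = 1, ΔE = 13.60 × (1/n_f² − 1/n_i²), so 1/n_f² − 1/n_i² = 0.04860.
Trying n_f = 3 gives 1/n_i² = 0.06251, i.e. n_i ≈ 4; this pair matches.

n_i = 4, n_f = 3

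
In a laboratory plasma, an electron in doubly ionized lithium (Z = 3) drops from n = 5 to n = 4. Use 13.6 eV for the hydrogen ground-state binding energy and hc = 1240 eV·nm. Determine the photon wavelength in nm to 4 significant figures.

For Z = 3 the level energies scale as Z², so the effective Rydberg energy is 13.6 × 9 = 122.4 eV.
ΔE = 122.4 × (1/4² − 1/5²) = 122.4 × 0.02250 = 2.754 eV.
λ = hc/ΔE = 1240 / 2.754 = 450.3 nm.

450.3 nm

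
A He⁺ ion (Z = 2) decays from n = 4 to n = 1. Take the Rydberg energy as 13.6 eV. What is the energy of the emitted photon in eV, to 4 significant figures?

51.00 eV

The Bohr energies scale as Z², so for Z = 2: E_n = −54.40/n² eV.
E_4 = −54.40/16 = −3.400 eV and E_1 = −54.40/1 = −54.40 eV.
The photon energy is |E_4 − E_1| = 51.00 eV.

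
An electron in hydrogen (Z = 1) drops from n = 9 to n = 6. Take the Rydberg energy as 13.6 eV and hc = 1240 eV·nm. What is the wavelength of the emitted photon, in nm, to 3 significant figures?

ΔE = 13.60 × (1/6² − 1/9²) = 13.60 × 0.01543 = 0.2099 eV.
λ = hc/ΔE = 1240 / 0.2099 = 5910 nm.

5910 nm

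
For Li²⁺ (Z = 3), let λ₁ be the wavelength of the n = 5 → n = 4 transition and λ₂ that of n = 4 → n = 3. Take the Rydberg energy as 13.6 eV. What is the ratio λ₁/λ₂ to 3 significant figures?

λ ∝ 1/ΔE ∝ 1/(1/n_f² − 1/n_i²), and the Z² and hc factors cancel in the ratio.
λ₁/λ₂ = (1/3² − 1/4²)/(1/4² − 1/5²) = 0.04861/0.02250 = 2.16.

2.16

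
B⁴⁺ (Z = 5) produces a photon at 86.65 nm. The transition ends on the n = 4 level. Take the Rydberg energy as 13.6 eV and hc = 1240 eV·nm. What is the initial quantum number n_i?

The photon energy is ΔE = hc/λ = 1240 / 86.65 = 14.31 eV.
With Z = 5, ΔE = 340.0 × (1/n_f² − 1/n_i²), so 1/n_f² − 1/n_i² = 0.04209.
With n_f = 4: 1/n_i² = 1/16 − 0.04209 = 0.02041, so n_i ≈ 7.00.

n_i = 7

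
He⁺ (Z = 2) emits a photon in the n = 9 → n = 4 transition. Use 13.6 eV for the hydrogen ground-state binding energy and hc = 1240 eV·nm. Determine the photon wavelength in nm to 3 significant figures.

For Z = 2 the level energies scale as Z², so the effective Rydberg energy is 13.6 × 4 = 54.40 eV.
ΔE = 54.40 × (1/4² − 1/9²) = 54.40 × 0.05015 = 2.728 eV.
λ = hc/ΔE = 1240 / 2.728 = 454 nm.

454 nm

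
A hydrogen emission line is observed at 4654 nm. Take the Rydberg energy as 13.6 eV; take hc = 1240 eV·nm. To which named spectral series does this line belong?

Pfund

ΔE = 1240/4654 = 0.2664 eV.
This matches 13.6 × (1/5² − 1/7²), so n_f = 5: the Pfund series.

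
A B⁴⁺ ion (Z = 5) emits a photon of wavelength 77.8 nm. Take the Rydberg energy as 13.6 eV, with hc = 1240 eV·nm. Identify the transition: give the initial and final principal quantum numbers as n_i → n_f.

The photon energy is ΔE = hc/λ = 1240 / 77.8 = 15.94 eV.
With Z = 5, ΔE = 340.0 × (1/n_f² − 1/n_i²), so 1/n_f² − 1/n_i² = 0.04688.
Trying n_f = 4 gives 1/n_i² = 0.01562, i.e. n_i ≈ 8; this pair matches.

n_i = 8, n_f = 4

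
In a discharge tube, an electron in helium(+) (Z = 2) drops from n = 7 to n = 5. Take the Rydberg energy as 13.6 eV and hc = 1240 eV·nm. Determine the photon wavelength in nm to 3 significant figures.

1160 nm

For Z = 2 the level energies scale as Z², so the effective Rydberg energy is 13.6 × 4 = 54.40 eV.
ΔE = 54.40 × (1/5² − 1/7²) = 54.40 × 0.01959 = 1.066 eV.
λ = hc/ΔE = 1240 / 1.066 = 1160 nm.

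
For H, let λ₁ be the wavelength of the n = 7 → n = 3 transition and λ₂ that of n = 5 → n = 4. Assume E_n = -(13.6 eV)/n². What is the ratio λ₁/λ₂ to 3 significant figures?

0.248

λ ∝ 1/ΔE ∝ 1/(1/n_f² − 1/n_i²), and the Z² and hc factors cancel in the ratio.
λ₁/λ₂ = (1/4² − 1/5²)/(1/3² − 1/7²) = 0.02250/0.09070 = 0.248.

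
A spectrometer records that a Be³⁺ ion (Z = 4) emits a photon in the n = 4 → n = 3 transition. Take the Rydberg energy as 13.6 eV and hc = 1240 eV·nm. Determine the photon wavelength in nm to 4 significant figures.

For Z = 4 the level energies scale as Z², so the effective Rydberg energy is 13.6 × 16 = 217.6 eV.
ΔE = 217.6 × (1/3² − 1/4²) = 217.6 × 0.04861 = 10.58 eV.
λ = hc/ΔE = 1240 / 10.58 = 117.2 nm.

117.2 nm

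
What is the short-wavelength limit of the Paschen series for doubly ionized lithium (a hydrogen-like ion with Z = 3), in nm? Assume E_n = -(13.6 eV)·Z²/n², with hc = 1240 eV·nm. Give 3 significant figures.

The Paschen series has lower level n_f = 3; the series limit corresponds to n_i → ∞.
ΔE_max = 13.6 × 9 / 3² = 13.60 eV.
λ_min = 1240 / 13.60 = 91.2 nm.

91.2 nm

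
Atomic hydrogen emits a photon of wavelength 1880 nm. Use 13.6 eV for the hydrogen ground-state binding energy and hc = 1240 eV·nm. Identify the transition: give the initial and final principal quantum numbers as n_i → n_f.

The photon energy is ΔE = hc/λ = 1240 / 1880 = 0.6596 eV.
With Z = 1, ΔE = 13.60 × (1/n_f² − 1/n_i²), so 1/n_f² − 1/n_i² = 0.04850.
Trying n_f = 3 gives 1/n_i² = 0.06261, i.e. n_i ≈ 4; this pair matches.

n_i = 4, n_f = 3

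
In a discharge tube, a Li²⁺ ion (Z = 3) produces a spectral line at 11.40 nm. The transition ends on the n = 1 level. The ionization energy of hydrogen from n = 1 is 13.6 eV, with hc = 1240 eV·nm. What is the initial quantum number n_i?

The photon energy is ΔE = hc/λ = 1240 / 11.40 = 108.8 eV.
With Z = 3, ΔE = 122.4 × (1/n_f² − 1/n_i²), so 1/n_f² − 1/n_i² = 0.8887.
With n_f = 1: 1/n_i² = 1/1 − 0.8887 = 0.1113, so n_i ≈ 3.00.

n_i = 3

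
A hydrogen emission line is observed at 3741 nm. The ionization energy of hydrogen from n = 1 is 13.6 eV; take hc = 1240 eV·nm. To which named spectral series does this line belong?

ΔE = 1240/3741 = 0.3315 eV.
This matches 13.6 × (1/5² − 1/8²), so n_f = 5: the Pfund series.

Pfund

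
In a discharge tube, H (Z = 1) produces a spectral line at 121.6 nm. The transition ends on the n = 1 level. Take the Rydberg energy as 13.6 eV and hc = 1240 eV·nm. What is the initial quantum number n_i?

n_i = 2

The photon energy is ΔE = hc/λ = 1240 / 121.6 = 10.20 eV.
With Z = 1, ΔE = 13.60 × (1/n_f² − 1/n_i²), so 1/n_f² − 1/n_i² = 0.7498.
With n_f = 1: 1/n_i² = 1/1 − 0.7498 = 0.2502, so n_i ≈ 2.00.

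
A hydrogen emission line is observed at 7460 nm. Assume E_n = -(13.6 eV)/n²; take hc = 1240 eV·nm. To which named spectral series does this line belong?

Pfund

ΔE = 1240/7460 = 0.1662 eV.
This matches 13.6 × (1/5² − 1/6²), so n_f = 5: the Pfund series.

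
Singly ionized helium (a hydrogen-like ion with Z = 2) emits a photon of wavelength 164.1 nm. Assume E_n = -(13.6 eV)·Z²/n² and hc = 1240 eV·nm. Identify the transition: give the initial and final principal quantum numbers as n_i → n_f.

The photon energy is ΔE = hc/λ = 1240 / 164.1 = 7.556 eV.
With Z = 2, ΔE = 54.40 × (1/n_f² − 1/n_i²), so 1/n_f² − 1/n_i² = 0.1389.
Trying n_f = 2 gives 1/n_i² = 0.1111, i.e. n_i ≈ 3; this pair matches.

n_i = 3, n_f = 2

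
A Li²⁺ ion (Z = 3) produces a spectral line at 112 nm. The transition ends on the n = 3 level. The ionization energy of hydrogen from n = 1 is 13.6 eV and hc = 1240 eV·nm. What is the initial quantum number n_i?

n_i = 7

The photon energy is ΔE = hc/λ = 1240 / 112 = 11.07 eV.
With Z = 3, ΔE = 122.4 × (1/n_f² − 1/n_i²), so 1/n_f² − 1/n_i² = 0.09045.
With n_f = 3: 1/n_i² = 1/9 − 0.09045 = 0.02066, so n_i ≈ 6.96.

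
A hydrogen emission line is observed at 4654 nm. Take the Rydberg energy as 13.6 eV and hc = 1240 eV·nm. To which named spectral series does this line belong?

Pfund

ΔE = 1240/4654 = 0.2664 eV.
This matches 13.6 × (1/5² − 1/7²), so n_f = 5: the Pfund series.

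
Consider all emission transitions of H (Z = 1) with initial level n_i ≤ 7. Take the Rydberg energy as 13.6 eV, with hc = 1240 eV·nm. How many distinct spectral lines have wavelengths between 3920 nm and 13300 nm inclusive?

Enumerate all n_i → n_f pairs with 1 ≤ n_f < n_i ≤ 7 and compute λ = 1240 / [13.6·1·(1/n_f² − 1/n_i²)].
Lines falling in [3920, 13300] nm: 5→4 (4052 nm), 7→5 (4654 nm), 6→5 (7460 nm), 7→6 (12370 nm).

4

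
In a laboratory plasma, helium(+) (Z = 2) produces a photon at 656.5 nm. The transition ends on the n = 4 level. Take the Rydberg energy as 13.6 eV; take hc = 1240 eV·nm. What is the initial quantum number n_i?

n_i = 6

The photon energy is ΔE = hc/λ = 1240 / 656.5 = 1.889 eV.
With Z = 2, ΔE = 54.40 × (1/n_f² − 1/n_i²), so 1/n_f² − 1/n_i² = 0.03472.
With n_f = 4: 1/n_i² = 1/16 − 0.03472 = 0.02778, so n_i ≈ 6.00.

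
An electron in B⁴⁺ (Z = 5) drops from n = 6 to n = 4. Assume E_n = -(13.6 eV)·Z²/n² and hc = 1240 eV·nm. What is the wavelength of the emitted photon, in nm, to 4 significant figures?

105.0 nm

For Z = 5 the level energies scale as Z², so the effective Rydberg energy is 13.6 × 25 = 340.0 eV.
ΔE = 340.0 × (1/4² − 1/6²) = 340.0 × 0.03472 = 11.81 eV.
λ = hc/ΔE = 1240 / 11.81 = 105.0 nm.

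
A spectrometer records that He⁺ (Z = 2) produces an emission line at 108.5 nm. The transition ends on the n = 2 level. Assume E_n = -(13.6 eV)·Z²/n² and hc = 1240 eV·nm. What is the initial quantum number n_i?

The photon energy is ΔE = hc/λ = 1240 / 108.5 = 11.43 eV.
With Z = 2, ΔE = 54.40 × (1/n_f² − 1/n_i²), so 1/n_f² − 1/n_i² = 0.2101.
With n_f = 2: 1/n_i² = 1/4 − 0.2101 = 0.03992, so n_i ≈ 5.01.

n_i = 5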